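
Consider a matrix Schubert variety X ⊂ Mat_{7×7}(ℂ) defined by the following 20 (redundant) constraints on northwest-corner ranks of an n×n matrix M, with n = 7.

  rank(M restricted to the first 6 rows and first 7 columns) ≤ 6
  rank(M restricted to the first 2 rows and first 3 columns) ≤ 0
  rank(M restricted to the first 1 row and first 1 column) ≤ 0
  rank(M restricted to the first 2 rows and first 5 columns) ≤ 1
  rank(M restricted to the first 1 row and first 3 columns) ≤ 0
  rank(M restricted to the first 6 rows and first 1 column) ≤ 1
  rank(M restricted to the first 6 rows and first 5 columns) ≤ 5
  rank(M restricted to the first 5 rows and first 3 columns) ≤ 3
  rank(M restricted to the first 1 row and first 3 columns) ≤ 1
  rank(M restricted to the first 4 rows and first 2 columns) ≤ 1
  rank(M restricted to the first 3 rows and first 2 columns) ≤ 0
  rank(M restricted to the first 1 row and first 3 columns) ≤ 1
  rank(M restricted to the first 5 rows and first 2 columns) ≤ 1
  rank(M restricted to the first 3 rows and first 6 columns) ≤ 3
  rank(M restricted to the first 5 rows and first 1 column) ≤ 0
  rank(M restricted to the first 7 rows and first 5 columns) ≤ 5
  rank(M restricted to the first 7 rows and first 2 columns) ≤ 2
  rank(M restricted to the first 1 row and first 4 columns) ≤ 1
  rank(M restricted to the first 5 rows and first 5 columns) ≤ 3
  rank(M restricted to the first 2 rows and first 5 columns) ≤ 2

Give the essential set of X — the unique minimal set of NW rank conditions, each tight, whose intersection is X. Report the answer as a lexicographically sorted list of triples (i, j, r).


Recovering R(i,j) via the rank-extension bound from the 20 conditions:

  R[1]: 0 0 0 1 1 1 1
  R[2]: 0 0 0 1 1 2 2
  R[3]: 0 0 1 2 2 3 3
  R[4]: 0 1 2 3 3 4 4
  R[5]: 0 1 2 3 3 4 5
  R[6]: 1 2 3 4 4 5 6
  R[7]: 1 2 3 4 5 6 7

giving w = (4, 6, 3, 2, 7, 1, 5) via Δ²R.

D(w) has 12 cells with 5 SE-corners; essential set:

[(2, 3, 0), (2, 5, 1), (3, 2, 0), (5, 1, 0), (5, 5, 3)]


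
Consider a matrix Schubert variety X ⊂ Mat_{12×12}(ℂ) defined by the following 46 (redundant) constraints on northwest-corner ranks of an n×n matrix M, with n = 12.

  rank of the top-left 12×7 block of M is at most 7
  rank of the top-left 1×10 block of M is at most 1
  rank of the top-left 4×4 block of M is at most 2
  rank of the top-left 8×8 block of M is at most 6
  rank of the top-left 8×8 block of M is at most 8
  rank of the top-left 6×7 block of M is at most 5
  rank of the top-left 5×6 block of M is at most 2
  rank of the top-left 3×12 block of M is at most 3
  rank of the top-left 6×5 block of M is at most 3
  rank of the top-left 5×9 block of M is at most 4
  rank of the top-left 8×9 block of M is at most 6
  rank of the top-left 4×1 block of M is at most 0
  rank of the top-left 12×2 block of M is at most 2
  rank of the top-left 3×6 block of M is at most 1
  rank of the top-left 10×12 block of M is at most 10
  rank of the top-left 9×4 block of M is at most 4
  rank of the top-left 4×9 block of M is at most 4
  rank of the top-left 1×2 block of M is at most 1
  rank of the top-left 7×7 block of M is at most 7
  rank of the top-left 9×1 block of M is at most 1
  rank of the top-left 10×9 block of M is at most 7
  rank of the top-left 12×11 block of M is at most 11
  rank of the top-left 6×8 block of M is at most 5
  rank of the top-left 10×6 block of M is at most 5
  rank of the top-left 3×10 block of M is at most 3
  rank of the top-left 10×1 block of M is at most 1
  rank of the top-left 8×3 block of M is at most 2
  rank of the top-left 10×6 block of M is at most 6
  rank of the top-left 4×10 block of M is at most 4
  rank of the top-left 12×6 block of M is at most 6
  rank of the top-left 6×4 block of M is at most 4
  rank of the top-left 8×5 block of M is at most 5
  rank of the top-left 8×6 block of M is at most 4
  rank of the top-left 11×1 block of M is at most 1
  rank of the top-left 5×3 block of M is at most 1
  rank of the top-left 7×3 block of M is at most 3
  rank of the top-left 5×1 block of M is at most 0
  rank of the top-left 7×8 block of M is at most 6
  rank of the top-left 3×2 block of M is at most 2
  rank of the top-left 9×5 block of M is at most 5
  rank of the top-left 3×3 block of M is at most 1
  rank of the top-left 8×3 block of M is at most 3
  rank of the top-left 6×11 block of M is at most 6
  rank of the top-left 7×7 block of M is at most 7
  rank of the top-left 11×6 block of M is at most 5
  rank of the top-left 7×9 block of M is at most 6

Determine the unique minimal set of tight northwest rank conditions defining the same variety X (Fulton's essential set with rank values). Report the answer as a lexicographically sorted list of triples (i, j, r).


Propagating the 46 rank bounds to every northwest block:

  R[1]: 0, 1, 1, 1, 1, 1, 1, 1, 1, 1, 1, 1
  R[2]: 0, 1, 1, 1, 1, 1, 2, 2, 2, 2, 2, 2
  R[3]: 0, 1, 1, 1, 1, 1, 2, 3, 3, 3, 3, 3
  R[4]: 0, 1, 1, 2, 2, 2, 3, 4, 4, 4, 4, 4
  R[5]: 0, 1, 1, 2, 2, 2, 3, 4, 4, 5, 5, 5
  R[6]: 1, 2, 2, 3, 3, 3, 4, 5, 5, 6, 6, 6
  R[7]: 1, 2, 2, 3, 4, 4, 5, 6, 6, 7, 7, 7
  R[8]: 1, 2, 2, 3, 4, 4, 5, 6, 6, 7, 8, 8
  R[9]: 1, 2, 3, 4, 5, 5, 6, 7, 7, 8, 9, 9
  R[10]: 1, 2, 3, 4, 5, 5, 6, 7, 7, 8, 9, 10
  R[11]: 1, 2, 3, 4, 5, 5, 6, 7, 8, 9, 10, 11
  R[12]: 1, 2, 3, 4, 5, 6, 7, 8, 9, 10, 11, 12

second differences of R give the permutation w = (2, 7, 8, 4, 10, 1, 5, 11, 3, 12, 9, 6).

D(w) has 25 cells with 10 SE-corners; essential set:

[(3, 6, 1), (5, 1, 0), (5, 3, 1), (5, 6, 2), (5, 9, 4), (8, 3, 2), (8, 6, 4), (8, 9, 6), (10, 9, 7), (11, 6, 5)]


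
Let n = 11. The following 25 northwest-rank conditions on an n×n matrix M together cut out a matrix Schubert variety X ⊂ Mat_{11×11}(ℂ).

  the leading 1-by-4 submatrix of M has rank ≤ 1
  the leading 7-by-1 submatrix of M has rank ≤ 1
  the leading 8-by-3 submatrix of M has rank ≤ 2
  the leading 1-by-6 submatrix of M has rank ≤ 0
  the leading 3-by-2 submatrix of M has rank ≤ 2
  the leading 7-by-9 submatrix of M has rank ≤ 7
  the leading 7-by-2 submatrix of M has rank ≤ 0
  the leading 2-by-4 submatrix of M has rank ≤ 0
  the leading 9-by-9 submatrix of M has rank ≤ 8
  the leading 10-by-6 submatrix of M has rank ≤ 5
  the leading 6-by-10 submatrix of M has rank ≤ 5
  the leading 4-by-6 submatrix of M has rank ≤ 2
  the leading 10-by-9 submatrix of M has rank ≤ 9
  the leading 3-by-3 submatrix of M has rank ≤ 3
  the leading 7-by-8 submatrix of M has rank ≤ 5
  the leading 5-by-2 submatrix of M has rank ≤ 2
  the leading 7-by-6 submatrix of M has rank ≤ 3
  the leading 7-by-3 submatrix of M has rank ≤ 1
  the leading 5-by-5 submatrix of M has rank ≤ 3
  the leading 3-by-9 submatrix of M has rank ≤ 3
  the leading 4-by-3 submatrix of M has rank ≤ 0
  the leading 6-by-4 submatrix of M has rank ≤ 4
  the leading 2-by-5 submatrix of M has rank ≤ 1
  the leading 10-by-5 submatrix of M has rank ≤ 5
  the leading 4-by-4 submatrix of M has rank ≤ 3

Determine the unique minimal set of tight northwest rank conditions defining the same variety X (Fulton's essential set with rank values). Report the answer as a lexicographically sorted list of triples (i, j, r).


Propagating the 25 rank bounds to every northwest block:

  i=1: 0 0 0 0 0 0 1 1 1 1 1
  i=2: 0 0 0 0 1 1 2 2 2 2 2
  i=3: 0 0 0 1 2 2 3 3 3 3 3
  i=4: 0 0 0 1 2 2 3 4 4 4 4
  i=5: 0 0 1 2 3 3 4 5 5 5 5
  i=6: 0 0 1 2 3 3 4 5 5 5 6
  i=7: 0 0 1 2 3 3 4 5 6 6 7
  i=8: 1 1 2 3 4 4 5 6 7 7 8
  i=9: 1 2 3 4 5 5 6 7 8 8 9
  i=10: 1 2 3 4 5 5 6 7 8 9 10
  i=11: 1 2 3 4 5 6 7 8 9 10 11

hence w(1..11) = (7, 5, 4, 8, 3, 11, 9, 1, 2, 10, 6).

8 SE-corners of the 28-cell Rothe diagram give Ess(w):

[(1, 6, 0), (2, 4, 0), (4, 3, 0), (4, 6, 2), (6, 10, 5), (7, 2, 0), (7, 6, 3), (10, 6, 5)]


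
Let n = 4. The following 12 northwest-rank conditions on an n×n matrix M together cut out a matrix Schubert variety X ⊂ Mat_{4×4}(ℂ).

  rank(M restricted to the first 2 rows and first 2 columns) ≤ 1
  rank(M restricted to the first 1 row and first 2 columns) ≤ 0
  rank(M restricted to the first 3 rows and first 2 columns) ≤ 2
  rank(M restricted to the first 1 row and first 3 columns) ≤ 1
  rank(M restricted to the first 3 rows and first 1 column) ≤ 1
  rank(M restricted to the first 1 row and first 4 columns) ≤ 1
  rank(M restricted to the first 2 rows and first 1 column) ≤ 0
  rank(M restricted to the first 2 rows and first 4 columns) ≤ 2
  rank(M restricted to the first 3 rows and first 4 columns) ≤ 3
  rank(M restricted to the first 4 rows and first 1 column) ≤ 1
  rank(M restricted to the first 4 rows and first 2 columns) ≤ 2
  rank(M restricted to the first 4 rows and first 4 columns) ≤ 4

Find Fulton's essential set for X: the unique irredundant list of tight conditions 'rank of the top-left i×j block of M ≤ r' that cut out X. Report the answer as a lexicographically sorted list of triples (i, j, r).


Recovering R(i,j) via the rank-extension bound from the 12 conditions:

  i=1: 0  0  1  1
  i=2: 0  1  2  2
  i=3: 1  2  3  3
  i=4: 1  2  3  4

reading off 1-entries of Δ²R: w = (3, 2, 1, 4).

Fulton essential set (2 of the 3 Rothe cells):

[(1, 2, 0), (2, 1, 0)]


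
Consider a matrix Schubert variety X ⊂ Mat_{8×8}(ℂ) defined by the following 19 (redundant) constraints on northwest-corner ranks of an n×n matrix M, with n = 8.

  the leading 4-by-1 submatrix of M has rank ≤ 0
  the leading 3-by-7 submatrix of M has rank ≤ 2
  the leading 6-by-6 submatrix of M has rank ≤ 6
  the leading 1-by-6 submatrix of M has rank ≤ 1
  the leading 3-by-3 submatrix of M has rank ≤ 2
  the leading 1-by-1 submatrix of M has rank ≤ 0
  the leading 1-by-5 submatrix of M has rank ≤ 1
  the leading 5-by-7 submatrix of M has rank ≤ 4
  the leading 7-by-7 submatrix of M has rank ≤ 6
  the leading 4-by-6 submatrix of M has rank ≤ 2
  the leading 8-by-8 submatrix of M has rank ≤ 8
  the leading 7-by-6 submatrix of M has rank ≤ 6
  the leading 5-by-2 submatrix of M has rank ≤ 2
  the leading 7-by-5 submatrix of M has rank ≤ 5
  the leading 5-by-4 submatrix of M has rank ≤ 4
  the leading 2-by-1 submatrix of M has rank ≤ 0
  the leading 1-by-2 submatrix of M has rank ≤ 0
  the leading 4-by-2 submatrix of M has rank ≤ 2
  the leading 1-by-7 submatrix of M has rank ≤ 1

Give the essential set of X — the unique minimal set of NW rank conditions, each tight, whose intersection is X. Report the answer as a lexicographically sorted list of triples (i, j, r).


Propagating the 19 rank bounds to every northwest block:

  i=1: 0, 0, 1, 1, 1, 1, 1, 1
  i=2: 0, 1, 2, 2, 2, 2, 2, 2
  i=3: 0, 1, 2, 2, 2, 2, 2, 3
  i=4: 0, 1, 2, 2, 2, 2, 3, 4
  i=5: 1, 2, 3, 3, 3, 3, 4, 5
  i=6: 1, 2, 3, 4, 4, 4, 5, 6
  i=7: 1, 2, 3, 4, 5, 5, 6, 7
  i=8: 1, 2, 3, 4, 5, 6, 7, 8

so w = (3, 2, 8, 7, 1, 4, 5, 6).

D(w) has 12 cells with 4 SE-corners; essential set:

[(1, 2, 0), (3, 7, 2), (4, 1, 0), (4, 6, 2)]


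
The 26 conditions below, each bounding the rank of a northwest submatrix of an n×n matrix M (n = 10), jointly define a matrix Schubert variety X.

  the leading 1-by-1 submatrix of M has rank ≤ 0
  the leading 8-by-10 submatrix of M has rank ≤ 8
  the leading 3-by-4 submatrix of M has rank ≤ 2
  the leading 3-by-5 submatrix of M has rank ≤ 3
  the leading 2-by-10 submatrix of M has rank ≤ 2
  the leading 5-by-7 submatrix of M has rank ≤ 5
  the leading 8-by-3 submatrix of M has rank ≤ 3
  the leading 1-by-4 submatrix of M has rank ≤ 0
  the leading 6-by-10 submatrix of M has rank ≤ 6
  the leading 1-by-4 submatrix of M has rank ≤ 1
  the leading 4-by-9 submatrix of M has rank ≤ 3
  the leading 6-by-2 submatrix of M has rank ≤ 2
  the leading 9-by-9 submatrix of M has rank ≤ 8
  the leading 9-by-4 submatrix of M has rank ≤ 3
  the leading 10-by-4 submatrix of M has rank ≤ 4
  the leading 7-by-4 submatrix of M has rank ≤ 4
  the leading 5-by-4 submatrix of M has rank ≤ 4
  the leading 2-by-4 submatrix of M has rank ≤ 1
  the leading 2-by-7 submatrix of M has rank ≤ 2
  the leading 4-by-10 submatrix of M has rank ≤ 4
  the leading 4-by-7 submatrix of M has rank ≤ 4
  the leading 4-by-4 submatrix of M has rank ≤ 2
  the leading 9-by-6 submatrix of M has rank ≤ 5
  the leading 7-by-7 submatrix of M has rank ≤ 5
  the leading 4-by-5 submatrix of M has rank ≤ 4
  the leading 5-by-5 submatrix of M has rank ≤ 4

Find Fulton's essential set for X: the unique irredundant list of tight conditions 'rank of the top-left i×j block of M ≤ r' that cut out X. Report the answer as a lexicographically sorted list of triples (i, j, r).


Rank table r_w(10×10) implied by the 26 constraints:

  i=1: 0 | 0 | 0 | 0 | 1 | 1 | 1 | 1 | 1 | 1
  i=2: 1 | 1 | 1 | 1 | 2 | 2 | 2 | 2 | 2 | 2
  i=3: 1 | 2 | 2 | 2 | 3 | 3 | 3 | 3 | 3 | 3
  i=4: 1 | 2 | 2 | 2 | 3 | 3 | 3 | 3 | 3 | 4
  i=5: 1 | 2 | 3 | 3 | 4 | 4 | 4 | 4 | 4 | 5
  i=6: 1 | 2 | 3 | 3 | 4 | 5 | 5 | 5 | 5 | 6
  i=7: 1 | 2 | 3 | 3 | 4 | 5 | 5 | 6 | 6 | 7
  i=8: 1 | 2 | 3 | 3 | 4 | 5 | 6 | 7 | 7 | 8
  i=9: 1 | 2 | 3 | 3 | 4 | 5 | 6 | 7 | 8 | 9
  i=10: 1 | 2 | 3 | 4 | 5 | 6 | 7 | 8 | 9 | 10

second differences of R give the permutation w = (5, 1, 2, 10, 3, 6, 8, 7, 9, 4).

Fulton essential set (5 of the 15 Rothe cells):

[(1, 4, 0), (4, 4, 2), (4, 9, 3), (7, 7, 5), (9, 4, 3)]


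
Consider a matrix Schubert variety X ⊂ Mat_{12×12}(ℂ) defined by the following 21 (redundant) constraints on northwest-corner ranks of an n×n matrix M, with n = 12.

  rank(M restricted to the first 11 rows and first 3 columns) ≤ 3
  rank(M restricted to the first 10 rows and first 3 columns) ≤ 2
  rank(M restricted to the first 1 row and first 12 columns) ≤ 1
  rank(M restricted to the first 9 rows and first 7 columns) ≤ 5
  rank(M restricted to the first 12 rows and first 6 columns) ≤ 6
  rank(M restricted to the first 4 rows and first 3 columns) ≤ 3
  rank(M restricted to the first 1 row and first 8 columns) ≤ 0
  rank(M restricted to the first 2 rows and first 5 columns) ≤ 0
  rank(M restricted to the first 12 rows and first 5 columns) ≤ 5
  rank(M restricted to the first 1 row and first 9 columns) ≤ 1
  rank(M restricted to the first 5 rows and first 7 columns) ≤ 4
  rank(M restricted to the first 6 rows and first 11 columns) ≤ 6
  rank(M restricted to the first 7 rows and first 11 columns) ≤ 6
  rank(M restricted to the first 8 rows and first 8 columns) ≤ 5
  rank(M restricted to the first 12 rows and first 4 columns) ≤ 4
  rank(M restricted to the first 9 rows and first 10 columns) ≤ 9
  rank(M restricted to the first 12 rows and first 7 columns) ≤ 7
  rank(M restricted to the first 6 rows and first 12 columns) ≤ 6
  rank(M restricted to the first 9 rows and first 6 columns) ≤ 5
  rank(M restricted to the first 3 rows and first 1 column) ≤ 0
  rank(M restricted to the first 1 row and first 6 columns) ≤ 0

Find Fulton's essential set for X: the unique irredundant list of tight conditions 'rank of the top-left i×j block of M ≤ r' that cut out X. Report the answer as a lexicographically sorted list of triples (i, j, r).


Propagating the 21 rank bounds to every northwest block:

  i=1: 0  0  0  0  0  0  0  0  1  1  1  1
  i=2: 0  0  0  0  0  1  1  1  2  2  2  2
  i=3: 0  1  1  1  1  2  2  2  3  3  3  3
  i=4: 1  2  2  2  2  3  3  3  4  4  4  4
  i=5: 1  2  2  3  3  4  4  4  5  5  5  5
  i=6: 1  2  2  3  4  5  5  5  6  6  6  6
  i=7: 1  2  2  3  4  5  5  5  6  6  6  7
  i=8: 1  2  2  3  4  5  5  5  6  7  7  8
  i=9: 1  2  2  3  4  5  5  6  7  8  8  9
  i=10: 1  2  2  3  4  5  6  7  8  9  9  10
  i=11: 1  2  3  4  5  6  7  8  9  10  10  11
  i=12: 1  2  3  4  5  6  7  8  9  10  11  12

so w = (9, 6, 2, 1, 4, 5, 12, 10, 8, 7, 3, 11).

D(w) has 27 cells with 7 SE-corners; essential set:

[(1, 8, 0), (2, 5, 0), (3, 1, 0), (7, 11, 6), (8, 8, 5), (9, 7, 5), (10, 3, 2)]


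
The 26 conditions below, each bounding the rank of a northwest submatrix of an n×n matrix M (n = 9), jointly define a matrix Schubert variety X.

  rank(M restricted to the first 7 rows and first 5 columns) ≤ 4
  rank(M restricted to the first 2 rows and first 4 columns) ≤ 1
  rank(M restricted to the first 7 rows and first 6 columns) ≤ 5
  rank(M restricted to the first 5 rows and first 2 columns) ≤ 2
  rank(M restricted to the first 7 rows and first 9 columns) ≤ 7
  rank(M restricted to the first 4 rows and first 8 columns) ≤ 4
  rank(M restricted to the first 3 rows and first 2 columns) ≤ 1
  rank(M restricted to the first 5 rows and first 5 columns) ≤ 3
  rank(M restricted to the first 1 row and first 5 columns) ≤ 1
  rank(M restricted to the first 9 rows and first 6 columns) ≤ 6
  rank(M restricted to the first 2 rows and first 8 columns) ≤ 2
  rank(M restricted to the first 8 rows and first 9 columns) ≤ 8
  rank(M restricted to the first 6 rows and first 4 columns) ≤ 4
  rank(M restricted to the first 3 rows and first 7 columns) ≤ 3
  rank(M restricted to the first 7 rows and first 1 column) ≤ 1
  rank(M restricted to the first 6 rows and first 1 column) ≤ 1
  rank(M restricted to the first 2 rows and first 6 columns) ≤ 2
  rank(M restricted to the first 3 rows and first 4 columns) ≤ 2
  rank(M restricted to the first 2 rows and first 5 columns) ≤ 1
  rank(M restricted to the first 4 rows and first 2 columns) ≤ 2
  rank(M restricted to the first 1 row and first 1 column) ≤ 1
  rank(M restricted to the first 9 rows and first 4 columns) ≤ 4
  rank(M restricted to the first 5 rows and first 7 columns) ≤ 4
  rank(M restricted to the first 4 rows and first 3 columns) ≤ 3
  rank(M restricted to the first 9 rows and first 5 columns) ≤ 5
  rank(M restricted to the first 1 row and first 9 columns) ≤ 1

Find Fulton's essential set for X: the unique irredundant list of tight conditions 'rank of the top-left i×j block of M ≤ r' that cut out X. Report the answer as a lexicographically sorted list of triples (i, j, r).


The tightest implied rank at each (i,j), from the 26 conditions:

  row 1: 1 | 1 | 1 | 1 | 1 | 1 | 1 | 1 | 1
  row 2: 1 | 1 | 1 | 1 | 1 | 2 | 2 | 2 | 2
  row 3: 1 | 1 | 2 | 2 | 2 | 3 | 3 | 3 | 3
  row 4: 1 | 2 | 3 | 3 | 3 | 4 | 4 | 4 | 4
  row 5: 1 | 2 | 3 | 3 | 3 | 4 | 4 | 5 | 5
  row 6: 1 | 2 | 3 | 4 | 4 | 5 | 5 | 6 | 6
  row 7: 1 | 2 | 3 | 4 | 4 | 5 | 6 | 7 | 7
  row 8: 1 | 2 | 3 | 4 | 5 | 6 | 7 | 8 | 8
  row 9: 1 | 2 | 3 | 4 | 5 | 6 | 7 | 8 | 9

reading off 1-entries of Δ²R: w = (1, 6, 3, 2, 8, 4, 7, 5, 9).

5 SE-corners of the 9-cell Rothe diagram give Ess(w):

[(2, 5, 1), (3, 2, 1), (5, 5, 3), (5, 7, 4), (7, 5, 4)]


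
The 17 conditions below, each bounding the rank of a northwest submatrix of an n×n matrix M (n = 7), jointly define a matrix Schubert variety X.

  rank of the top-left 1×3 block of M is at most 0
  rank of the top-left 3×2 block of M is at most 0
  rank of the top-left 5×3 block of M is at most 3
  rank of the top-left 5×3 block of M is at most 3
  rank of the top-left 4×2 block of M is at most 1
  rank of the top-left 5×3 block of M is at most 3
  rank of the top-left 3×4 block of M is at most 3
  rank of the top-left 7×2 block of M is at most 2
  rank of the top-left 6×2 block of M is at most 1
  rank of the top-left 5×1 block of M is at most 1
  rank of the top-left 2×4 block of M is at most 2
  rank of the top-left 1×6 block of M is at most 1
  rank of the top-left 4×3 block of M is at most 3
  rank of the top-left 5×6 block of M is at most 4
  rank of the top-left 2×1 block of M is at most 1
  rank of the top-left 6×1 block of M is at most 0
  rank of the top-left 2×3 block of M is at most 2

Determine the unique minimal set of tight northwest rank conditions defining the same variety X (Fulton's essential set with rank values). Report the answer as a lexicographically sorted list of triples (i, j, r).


Rank table r_w(7×7) implied by the 17 constraints:

  i=1: 0 | 0 | 0 | 1 | 1 | 1 | 1
  i=2: 0 | 0 | 1 | 2 | 2 | 2 | 2
  i=3: 0 | 0 | 1 | 2 | 3 | 3 | 3
  i=4: 0 | 1 | 2 | 3 | 4 | 4 | 4
  i=5: 0 | 1 | 2 | 3 | 4 | 4 | 5
  i=6: 0 | 1 | 2 | 3 | 4 | 5 | 6
  i=7: 1 | 2 | 3 | 4 | 5 | 6 | 7

so w = (4, 3, 5, 2, 7, 6, 1).

Rothe diagram D(w) (11 cells), 4 SE-corners (essential conditions):

[(1, 3, 0), (3, 2, 0), (5, 6, 4), (6, 1, 0)]


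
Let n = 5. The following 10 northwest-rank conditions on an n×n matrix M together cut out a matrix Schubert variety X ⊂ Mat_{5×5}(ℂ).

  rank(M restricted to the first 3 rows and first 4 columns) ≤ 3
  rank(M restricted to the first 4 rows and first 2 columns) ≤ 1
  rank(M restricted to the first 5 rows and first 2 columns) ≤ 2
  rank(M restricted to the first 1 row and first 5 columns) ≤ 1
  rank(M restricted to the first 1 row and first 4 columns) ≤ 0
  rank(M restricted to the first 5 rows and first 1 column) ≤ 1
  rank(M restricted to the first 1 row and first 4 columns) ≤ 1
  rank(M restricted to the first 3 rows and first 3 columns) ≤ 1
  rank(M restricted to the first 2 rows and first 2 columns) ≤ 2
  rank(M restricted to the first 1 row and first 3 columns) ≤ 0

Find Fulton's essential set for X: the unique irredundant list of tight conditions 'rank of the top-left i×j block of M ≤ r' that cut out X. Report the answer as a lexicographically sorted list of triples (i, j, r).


Computing R[i][j] = min implied NW-rank bound (n=5, 10 conditions):

  i=1: 0, 0, 0, 0, 1
  i=2: 1, 1, 1, 1, 2
  i=3: 1, 1, 1, 2, 3
  i=4: 1, 1, 2, 3, 4
  i=5: 1, 2, 3, 4, 5

the unique w with this rank table is (5, 1, 4, 3, 2).

|D(w)|=7, |Ess(w)|=3:

[(1, 4, 0), (3, 3, 1), (4, 2, 1)]


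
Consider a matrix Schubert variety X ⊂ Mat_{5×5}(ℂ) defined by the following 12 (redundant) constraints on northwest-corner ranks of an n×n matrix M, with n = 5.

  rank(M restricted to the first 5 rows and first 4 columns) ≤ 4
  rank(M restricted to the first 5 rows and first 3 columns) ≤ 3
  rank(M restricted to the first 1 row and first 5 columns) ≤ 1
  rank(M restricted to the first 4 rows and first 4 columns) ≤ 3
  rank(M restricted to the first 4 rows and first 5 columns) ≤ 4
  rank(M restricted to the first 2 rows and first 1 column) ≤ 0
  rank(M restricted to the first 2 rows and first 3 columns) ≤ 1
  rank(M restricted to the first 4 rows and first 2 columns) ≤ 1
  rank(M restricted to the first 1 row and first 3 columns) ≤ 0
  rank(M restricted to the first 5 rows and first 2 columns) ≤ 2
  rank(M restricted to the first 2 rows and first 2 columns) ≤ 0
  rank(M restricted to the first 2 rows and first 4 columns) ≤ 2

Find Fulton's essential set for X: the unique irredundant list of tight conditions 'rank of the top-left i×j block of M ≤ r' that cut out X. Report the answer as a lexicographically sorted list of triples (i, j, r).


Reconstructing r_w from the 12 given conditions:

  i=1: 0 | 0 | 0 | 1 | 1
  i=2: 0 | 0 | 1 | 2 | 2
  i=3: 1 | 1 | 2 | 3 | 3
  i=4: 1 | 1 | 2 | 3 | 4
  i=5: 1 | 2 | 3 | 4 | 5

hence w(1..5) = (4, 3, 1, 5, 2).

Rothe diagram D(w) (6 cells), 3 SE-corners (essential conditions):

[(1, 3, 0), (2, 2, 0), (4, 2, 1)]


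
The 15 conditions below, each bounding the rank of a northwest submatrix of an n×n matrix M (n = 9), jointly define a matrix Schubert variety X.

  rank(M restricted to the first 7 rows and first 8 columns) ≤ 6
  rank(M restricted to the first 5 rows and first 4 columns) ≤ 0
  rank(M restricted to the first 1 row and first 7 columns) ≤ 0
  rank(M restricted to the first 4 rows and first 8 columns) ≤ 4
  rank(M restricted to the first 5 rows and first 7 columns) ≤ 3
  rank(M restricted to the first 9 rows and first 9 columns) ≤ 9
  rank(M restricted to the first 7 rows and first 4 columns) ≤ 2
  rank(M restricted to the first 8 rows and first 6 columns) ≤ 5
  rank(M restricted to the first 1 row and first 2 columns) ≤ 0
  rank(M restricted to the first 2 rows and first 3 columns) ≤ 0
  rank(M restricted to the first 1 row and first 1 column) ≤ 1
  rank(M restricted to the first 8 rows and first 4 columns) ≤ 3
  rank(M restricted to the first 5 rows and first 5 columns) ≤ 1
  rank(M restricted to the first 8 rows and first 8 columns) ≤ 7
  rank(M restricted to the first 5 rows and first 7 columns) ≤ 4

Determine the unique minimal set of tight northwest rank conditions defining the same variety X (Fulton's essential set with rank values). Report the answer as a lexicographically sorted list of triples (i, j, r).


Reconstructing r_w from the 15 given conditions:

  i=1: 0, 0, 0, 0, 0, 0, 0, 1, 1
  i=2: 0, 0, 0, 0, 1, 1, 1, 2, 2
  i=3: 0, 0, 0, 0, 1, 2, 2, 3, 3
  i=4: 0, 0, 0, 0, 1, 2, 3, 4, 4
  i=5: 0, 0, 0, 0, 1, 2, 3, 4, 5
  i=6: 1, 1, 1, 1, 2, 3, 4, 5, 6
  i=7: 1, 2, 2, 2, 3, 4, 5, 6, 7
  i=8: 1, 2, 3, 3, 4, 5, 6, 7, 8
  i=9: 1, 2, 3, 4, 5, 6, 7, 8, 9

hence w(1..9) = (8, 5, 6, 7, 9, 1, 2, 3, 4).

ℓ(w)=23; the 2 essential cells (i,j,r):

[(1, 7, 0), (5, 4, 0)]


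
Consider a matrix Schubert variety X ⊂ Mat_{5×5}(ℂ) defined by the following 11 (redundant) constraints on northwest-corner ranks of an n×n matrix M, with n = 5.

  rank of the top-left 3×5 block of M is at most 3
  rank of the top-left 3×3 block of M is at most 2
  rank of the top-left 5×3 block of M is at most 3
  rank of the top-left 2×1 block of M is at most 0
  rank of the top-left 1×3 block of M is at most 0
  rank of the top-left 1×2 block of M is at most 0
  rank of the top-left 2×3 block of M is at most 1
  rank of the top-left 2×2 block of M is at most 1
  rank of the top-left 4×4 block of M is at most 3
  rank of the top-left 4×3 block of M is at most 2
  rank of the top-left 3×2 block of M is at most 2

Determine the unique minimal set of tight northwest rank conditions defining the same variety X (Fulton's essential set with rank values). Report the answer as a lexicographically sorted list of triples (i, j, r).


Computing R[i][j] = min implied NW-rank bound (n=5, 11 conditions):

  0 | 0 | 0 | 1 | 1
  0 | 1 | 1 | 2 | 2
  1 | 2 | 2 | 3 | 3
  1 | 2 | 2 | 3 | 4
  1 | 2 | 3 | 4 | 5

hence w(1..5) = (4, 2, 1, 5, 3).

Rothe diagram D(w) (5 cells), 3 SE-corners (essential conditions):

[(1, 3, 0), (2, 1, 0), (4, 3, 2)]


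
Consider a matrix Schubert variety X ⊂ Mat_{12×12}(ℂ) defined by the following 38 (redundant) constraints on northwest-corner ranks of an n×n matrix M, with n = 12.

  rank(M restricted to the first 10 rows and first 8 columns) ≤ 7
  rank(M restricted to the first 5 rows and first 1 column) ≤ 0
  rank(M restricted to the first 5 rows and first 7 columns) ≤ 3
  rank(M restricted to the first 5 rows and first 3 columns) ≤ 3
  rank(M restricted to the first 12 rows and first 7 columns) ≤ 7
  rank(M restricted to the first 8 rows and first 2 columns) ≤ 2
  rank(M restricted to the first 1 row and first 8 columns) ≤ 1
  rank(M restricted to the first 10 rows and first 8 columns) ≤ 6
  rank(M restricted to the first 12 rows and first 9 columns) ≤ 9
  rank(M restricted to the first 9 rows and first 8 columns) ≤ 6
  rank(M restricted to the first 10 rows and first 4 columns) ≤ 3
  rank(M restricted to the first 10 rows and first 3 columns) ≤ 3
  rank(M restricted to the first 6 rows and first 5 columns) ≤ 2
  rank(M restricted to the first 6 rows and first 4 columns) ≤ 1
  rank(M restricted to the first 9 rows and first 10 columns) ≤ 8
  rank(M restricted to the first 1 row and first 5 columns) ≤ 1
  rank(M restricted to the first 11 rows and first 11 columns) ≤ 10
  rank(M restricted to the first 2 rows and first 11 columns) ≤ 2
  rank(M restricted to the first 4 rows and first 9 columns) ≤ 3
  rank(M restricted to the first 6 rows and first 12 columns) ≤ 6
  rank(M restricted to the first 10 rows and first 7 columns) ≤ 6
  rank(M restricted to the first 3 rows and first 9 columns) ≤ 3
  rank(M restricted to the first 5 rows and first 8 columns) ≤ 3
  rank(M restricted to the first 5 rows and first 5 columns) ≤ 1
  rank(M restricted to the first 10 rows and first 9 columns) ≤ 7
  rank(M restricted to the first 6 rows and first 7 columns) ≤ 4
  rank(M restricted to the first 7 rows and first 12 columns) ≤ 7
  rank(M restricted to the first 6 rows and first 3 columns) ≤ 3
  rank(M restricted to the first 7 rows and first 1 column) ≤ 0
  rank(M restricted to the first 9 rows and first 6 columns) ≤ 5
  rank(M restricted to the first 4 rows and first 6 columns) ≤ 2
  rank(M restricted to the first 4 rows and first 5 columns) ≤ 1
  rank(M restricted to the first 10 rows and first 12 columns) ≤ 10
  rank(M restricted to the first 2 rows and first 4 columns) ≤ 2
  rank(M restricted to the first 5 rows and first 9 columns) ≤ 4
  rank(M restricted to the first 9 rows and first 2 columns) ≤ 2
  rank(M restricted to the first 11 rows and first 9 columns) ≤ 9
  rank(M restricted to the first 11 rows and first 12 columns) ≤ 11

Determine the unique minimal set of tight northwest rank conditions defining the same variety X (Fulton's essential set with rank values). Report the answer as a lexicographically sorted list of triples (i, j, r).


Recovering R(i,j) via the rank-extension bound from the 38 conditions:

  i=1: 0 | 1 | 1 | 1 | 1 | 1 | 1 | 1 | 1 | 1 | 1 | 1
  i=2: 0 | 1 | 1 | 1 | 1 | 2 | 2 | 2 | 2 | 2 | 2 | 2
  i=3: 0 | 1 | 1 | 1 | 1 | 2 | 3 | 3 | 3 | 3 | 3 | 3
  i=4: 0 | 1 | 1 | 1 | 1 | 2 | 3 | 3 | 3 | 4 | 4 | 4
  i=5: 0 | 1 | 1 | 1 | 1 | 2 | 3 | 3 | 4 | 5 | 5 | 5
  i=6: 0 | 1 | 1 | 1 | 2 | 3 | 4 | 4 | 5 | 6 | 6 | 6
  i=7: 0 | 1 | 2 | 2 | 3 | 4 | 5 | 5 | 6 | 7 | 7 | 7
  i=8: 1 | 2 | 3 | 3 | 4 | 5 | 6 | 6 | 7 | 8 | 8 | 8
  i=9: 1 | 2 | 3 | 3 | 4 | 5 | 6 | 6 | 7 | 8 | 9 | 9
  i=10: 1 | 2 | 3 | 3 | 4 | 5 | 6 | 6 | 7 | 8 | 9 | 10
  i=11: 1 | 2 | 3 | 4 | 5 | 6 | 7 | 7 | 8 | 9 | 10 | 11
  i=12: 1 | 2 | 3 | 4 | 5 | 6 | 7 | 8 | 9 | 10 | 11 | 12

hence w(1..12) = (2, 6, 7, 10, 9, 5, 3, 1, 11, 12, 4, 8).

7 SE-corners of the 28-cell Rothe diagram give Ess(w):

[(4, 9, 3), (5, 5, 1), (5, 8, 3), (6, 4, 1), (7, 1, 0), (10, 4, 3), (10, 8, 6)]


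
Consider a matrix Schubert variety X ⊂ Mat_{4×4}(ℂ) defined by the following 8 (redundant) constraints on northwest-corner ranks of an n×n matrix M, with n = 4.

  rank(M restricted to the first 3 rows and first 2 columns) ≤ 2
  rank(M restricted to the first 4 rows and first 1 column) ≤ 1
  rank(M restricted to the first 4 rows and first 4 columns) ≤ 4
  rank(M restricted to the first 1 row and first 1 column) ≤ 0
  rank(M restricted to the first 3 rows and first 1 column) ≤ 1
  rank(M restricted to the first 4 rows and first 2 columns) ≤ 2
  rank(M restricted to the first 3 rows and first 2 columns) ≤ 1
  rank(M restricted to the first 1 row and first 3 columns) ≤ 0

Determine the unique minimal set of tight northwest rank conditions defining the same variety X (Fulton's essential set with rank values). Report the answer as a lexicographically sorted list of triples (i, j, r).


Propagating the 8 rank bounds to every northwest block:

  0 0 0 1
  1 1 1 2
  1 1 2 3
  1 2 3 4

so w = (4, 1, 3, 2).

D(w) has 4 cells with 2 SE-corners; essential set:

[(1, 3, 0), (3, 2, 1)]


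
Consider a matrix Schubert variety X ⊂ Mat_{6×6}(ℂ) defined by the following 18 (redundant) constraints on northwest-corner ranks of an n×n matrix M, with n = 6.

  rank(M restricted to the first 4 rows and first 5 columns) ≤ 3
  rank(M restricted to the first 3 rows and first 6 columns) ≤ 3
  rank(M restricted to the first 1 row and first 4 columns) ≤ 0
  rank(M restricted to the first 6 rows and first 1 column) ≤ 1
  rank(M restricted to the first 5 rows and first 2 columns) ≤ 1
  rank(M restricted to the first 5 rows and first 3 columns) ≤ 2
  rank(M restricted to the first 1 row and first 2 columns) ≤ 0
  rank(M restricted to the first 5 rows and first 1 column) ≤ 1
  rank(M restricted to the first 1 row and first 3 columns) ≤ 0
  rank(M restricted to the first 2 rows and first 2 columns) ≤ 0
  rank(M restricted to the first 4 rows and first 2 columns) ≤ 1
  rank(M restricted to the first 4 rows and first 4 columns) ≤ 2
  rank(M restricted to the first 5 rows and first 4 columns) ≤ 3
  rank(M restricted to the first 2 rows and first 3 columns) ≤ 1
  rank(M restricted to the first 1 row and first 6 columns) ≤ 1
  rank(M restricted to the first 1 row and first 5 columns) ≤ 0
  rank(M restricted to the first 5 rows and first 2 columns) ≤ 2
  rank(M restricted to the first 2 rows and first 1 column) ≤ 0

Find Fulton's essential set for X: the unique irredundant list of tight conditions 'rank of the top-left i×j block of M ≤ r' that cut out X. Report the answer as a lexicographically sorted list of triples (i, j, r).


Reconstructing r_w from the 18 given conditions:

  R[1]: 0 0 0 0 0 1
  R[2]: 0 0 1 1 1 2
  R[3]: 1 1 2 2 2 3
  R[4]: 1 1 2 2 3 4
  R[5]: 1 1 2 3 4 5
  R[6]: 1 2 3 4 5 6

so w = (6, 3, 1, 5, 4, 2).

ℓ(w)=10; the 4 essential cells (i,j,r):

[(1, 5, 0), (2, 2, 0), (4, 4, 2), (5, 2, 1)]


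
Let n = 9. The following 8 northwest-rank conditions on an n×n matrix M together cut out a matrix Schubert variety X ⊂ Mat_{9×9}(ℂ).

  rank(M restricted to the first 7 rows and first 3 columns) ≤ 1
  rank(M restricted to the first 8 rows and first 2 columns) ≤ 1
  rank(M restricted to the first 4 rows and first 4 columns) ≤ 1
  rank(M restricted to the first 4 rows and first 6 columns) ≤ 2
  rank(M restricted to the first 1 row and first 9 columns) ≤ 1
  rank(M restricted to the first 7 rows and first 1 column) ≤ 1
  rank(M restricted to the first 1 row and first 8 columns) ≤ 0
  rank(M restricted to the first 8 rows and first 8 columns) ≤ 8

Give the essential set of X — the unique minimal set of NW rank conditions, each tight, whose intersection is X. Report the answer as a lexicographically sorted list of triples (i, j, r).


Recovering R(i,j) via the rank-extension bound from the 8 conditions:

  i=1: 0 0 0 0 0 0 0 0 1
  i=2: 1 1 1 1 1 1 1 1 2
  i=3: 1 1 1 1 2 2 2 2 3
  i=4: 1 1 1 1 2 2 3 3 4
  i=5: 1 1 1 2 3 3 4 4 5
  i=6: 1 1 1 2 3 4 5 5 6
  i=7: 1 1 1 2 3 4 5 6 7
  i=8: 1 1 2 3 4 5 6 7 8
  i=9: 1 2 3 4 5 6 7 8 9

the unique w with this rank table is (9, 1, 5, 7, 4, 6, 8, 3, 2).

Rothe diagram D(w) (22 cells), 5 SE-corners (essential conditions):

[(1, 8, 0), (4, 4, 1), (4, 6, 2), (7, 3, 1), (8, 2, 1)]


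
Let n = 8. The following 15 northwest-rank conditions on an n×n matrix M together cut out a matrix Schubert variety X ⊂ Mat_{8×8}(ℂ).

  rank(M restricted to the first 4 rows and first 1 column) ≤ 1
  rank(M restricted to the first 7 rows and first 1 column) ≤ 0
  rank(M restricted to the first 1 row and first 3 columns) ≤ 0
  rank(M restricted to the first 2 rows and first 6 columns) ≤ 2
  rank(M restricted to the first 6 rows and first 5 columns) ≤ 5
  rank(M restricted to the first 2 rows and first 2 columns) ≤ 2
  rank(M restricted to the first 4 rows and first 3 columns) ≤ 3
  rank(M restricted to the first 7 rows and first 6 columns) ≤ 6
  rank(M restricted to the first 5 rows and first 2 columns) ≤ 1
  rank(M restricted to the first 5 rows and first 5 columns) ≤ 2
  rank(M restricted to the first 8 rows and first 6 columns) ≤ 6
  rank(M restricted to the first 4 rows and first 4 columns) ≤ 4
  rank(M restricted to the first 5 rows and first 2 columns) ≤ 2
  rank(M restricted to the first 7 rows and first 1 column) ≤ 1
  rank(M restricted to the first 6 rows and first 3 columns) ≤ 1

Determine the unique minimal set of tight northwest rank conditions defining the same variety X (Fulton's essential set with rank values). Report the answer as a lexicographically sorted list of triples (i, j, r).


Computing R[i][j] = min implied NW-rank bound (n=8, 15 conditions):

  0  0  0  1  1  1  1  1
  0  1  1  2  2  2  2  2
  0  1  1  2  2  3  3  3
  0  1  1  2  2  3  4  4
  0  1  1  2  2  3  4  5
  0  1  1  2  3  4  5  6
  0  1  2  3  4  5  6  7
  1  2  3  4  5  6  7  8

hence w(1..8) = (4, 2, 6, 7, 8, 5, 3, 1).

|D(w)|=16, |Ess(w)|=4:

[(1, 3, 0), (5, 5, 2), (6, 3, 1), (7, 1, 0)]


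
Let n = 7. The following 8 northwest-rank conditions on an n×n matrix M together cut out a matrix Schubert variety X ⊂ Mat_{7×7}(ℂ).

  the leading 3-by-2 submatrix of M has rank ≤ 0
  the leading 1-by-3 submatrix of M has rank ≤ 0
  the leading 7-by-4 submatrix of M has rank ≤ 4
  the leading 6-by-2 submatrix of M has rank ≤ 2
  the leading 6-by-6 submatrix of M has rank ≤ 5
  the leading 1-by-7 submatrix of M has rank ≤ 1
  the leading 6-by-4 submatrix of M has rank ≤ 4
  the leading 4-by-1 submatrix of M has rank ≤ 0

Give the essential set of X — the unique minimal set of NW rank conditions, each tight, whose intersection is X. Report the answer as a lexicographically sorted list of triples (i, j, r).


Propagating the 8 rank bounds to every northwest block:

  R[1]: 0 0 0 1 1 1 1
  R[2]: 0 0 1 2 2 2 2
  R[3]: 0 0 1 2 3 3 3
  R[4]: 0 1 2 3 4 4 4
  R[5]: 1 2 3 4 5 5 5
  R[6]: 1 2 3 4 5 5 6
  R[7]: 1 2 3 4 5 6 7

second differences of R give the permutation w = (4, 3, 5, 2, 1, 7, 6).

Rothe diagram D(w) (9 cells), 4 SE-corners (essential conditions):

[(1, 3, 0), (3, 2, 0), (4, 1, 0), (6, 6, 5)]


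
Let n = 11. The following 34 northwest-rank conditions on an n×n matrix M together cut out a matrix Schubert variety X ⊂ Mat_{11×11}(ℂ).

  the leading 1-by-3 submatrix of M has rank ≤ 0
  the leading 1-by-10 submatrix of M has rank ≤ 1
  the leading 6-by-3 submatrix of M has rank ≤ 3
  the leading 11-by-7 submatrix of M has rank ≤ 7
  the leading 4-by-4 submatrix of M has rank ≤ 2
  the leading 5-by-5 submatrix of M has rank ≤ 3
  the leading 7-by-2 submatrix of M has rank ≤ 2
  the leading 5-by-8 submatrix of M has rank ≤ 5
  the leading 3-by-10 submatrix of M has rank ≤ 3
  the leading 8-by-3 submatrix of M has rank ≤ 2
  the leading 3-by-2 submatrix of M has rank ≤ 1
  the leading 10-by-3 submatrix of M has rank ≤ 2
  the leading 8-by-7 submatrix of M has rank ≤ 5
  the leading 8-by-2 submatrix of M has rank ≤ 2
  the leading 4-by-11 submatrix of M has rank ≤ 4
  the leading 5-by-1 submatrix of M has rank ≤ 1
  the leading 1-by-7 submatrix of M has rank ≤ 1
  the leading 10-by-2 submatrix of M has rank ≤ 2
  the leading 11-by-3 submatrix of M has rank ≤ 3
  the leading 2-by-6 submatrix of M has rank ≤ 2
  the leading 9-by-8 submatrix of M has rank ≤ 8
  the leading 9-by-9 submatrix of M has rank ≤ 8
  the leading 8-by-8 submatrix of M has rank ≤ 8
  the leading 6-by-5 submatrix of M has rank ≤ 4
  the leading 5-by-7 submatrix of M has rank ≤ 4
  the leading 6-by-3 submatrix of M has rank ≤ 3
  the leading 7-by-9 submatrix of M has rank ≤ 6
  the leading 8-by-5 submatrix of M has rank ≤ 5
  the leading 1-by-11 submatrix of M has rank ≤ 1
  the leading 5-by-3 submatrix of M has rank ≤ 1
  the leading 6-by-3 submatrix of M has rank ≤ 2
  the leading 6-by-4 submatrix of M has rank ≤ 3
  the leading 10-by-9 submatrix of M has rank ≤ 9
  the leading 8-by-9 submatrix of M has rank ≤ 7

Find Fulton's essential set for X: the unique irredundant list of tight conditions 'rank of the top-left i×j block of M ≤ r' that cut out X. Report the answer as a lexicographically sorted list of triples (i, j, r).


Propagating the 34 rank bounds to every northwest block:

  row 1: 0  0  0  1  1  1  1  1  1  1  1
  row 2: 1  1  1  2  2  2  2  2  2  2  2
  row 3: 1  1  1  2  3  3  3  3  3  3  3
  row 4: 1  1  1  2  3  4  4  4  4  4  4
  row 5: 1  1  1  2  3  4  4  5  5  5  5
  row 6: 1  2  2  3  4  5  5  6  6  6  6
  row 7: 1  2  2  3  4  5  5  6  6  7  7
  row 8: 1  2  2  3  4  5  5  6  7  8  8
  row 9: 1  2  2  3  4  5  6  7  8  9  9
  row 10: 1  2  2  3  4  5  6  7  8  9  10
  row 11: 1  2  3  4  5  6  7  8  9  10  11

second differences of R give the permutation w = (4, 1, 5, 6, 8, 2, 10, 9, 7, 11, 3).

D(w) has 17 cells with 6 SE-corners; essential set:

[(1, 3, 0), (5, 3, 1), (5, 7, 4), (7, 9, 6), (8, 7, 5), (10, 3, 2)]


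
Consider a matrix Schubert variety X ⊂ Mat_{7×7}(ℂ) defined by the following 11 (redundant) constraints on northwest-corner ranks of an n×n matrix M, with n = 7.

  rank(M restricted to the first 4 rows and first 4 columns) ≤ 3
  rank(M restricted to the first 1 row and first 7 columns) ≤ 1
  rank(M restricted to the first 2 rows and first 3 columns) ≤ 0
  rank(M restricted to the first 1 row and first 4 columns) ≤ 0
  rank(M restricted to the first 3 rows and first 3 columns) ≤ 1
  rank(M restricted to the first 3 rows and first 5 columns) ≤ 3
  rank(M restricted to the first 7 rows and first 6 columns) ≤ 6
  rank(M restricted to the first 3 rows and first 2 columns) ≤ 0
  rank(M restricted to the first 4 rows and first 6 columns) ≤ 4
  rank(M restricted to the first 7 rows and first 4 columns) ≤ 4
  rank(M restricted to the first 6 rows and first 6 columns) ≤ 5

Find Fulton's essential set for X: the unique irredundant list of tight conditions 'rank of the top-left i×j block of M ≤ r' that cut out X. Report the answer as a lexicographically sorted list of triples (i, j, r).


Rank table r_w(7×7) implied by the 11 constraints:

  i=1: 0, 0, 0, 0, 1, 1, 1
  i=2: 0, 0, 0, 1, 2, 2, 2
  i=3: 0, 0, 1, 2, 3, 3, 3
  i=4: 1, 1, 2, 3, 4, 4, 4
  i=5: 1, 2, 3, 4, 5, 5, 5
  i=6: 1, 2, 3, 4, 5, 5, 6
  i=7: 1, 2, 3, 4, 5, 6, 7

the unique w with this rank table is (5, 4, 3, 1, 2, 7, 6).

Fulton essential set (4 of the 10 Rothe cells):

[(1, 4, 0), (2, 3, 0), (3, 2, 0), (6, 6, 5)]
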